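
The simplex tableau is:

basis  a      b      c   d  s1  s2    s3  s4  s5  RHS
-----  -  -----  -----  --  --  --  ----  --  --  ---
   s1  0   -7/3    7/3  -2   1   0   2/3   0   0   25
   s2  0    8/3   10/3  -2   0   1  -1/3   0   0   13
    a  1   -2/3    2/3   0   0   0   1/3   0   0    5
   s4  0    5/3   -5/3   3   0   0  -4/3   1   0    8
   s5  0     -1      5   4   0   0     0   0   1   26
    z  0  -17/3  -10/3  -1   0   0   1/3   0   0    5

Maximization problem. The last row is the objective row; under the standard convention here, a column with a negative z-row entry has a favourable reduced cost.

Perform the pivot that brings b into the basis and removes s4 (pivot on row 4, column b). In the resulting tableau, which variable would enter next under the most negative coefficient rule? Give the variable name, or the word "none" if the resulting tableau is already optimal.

Pivot element 5/3. New z-row = old z-row − (-17/3)·(row 4/(5/3)).
Updated z-row coefficients: a: 0, b: 0, c: -9, d: 46/5, s1: 0, s2: 0, s3: -21/5, s4: 17/5, s5: 0.
The most negative is -9 in column c, so c would enter next.

c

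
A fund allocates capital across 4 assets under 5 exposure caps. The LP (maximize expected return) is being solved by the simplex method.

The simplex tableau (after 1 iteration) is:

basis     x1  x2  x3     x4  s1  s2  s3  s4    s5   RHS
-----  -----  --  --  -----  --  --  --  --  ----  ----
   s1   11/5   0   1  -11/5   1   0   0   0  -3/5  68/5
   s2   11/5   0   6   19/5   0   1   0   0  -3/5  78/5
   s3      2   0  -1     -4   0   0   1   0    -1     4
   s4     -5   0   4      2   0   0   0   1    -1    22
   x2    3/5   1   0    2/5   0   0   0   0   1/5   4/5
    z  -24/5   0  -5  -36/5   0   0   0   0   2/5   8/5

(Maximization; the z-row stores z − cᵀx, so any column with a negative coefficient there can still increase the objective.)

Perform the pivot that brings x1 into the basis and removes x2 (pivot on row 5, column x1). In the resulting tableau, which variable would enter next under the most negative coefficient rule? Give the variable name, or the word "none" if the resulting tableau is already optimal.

x3

Pivot element 3/5. New z-row = old z-row − (-24/5)·(row 5/(3/5)).
Updated z-row coefficients: x1: 0, x2: 8, x3: -5, x4: -4, s1: 0, s2: 0, s3: 0, s4: 0, s5: 2.
The most negative is -5 in column x3, so x3 would enter next.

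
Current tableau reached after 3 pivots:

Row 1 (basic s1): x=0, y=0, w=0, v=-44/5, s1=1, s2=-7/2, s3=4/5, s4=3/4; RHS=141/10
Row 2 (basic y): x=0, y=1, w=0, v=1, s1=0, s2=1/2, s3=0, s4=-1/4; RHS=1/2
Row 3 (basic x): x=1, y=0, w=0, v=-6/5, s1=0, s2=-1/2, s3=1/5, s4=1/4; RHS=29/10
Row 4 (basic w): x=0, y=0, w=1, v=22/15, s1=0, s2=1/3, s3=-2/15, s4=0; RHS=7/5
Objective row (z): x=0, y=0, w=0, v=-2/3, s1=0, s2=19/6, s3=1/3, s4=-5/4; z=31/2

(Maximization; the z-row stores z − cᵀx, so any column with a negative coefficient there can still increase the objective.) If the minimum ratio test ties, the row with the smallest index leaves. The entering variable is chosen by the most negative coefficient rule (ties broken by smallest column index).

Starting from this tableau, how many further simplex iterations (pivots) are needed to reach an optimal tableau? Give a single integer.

2

pivot: s4 in, x out → z = 30
pivot: v in, w out → z = 400/11
No improving column remains; optimal.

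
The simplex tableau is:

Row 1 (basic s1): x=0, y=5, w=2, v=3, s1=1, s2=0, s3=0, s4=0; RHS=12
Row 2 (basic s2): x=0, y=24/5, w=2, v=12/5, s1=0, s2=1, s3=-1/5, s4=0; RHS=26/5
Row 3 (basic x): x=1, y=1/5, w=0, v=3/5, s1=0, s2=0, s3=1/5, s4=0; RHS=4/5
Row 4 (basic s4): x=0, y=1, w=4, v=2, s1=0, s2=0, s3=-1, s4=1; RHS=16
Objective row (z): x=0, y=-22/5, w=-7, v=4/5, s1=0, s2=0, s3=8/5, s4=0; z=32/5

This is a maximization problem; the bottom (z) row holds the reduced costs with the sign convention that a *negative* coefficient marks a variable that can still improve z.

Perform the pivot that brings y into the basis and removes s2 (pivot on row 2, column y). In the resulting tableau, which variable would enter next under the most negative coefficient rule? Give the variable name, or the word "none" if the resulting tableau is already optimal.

w

Pivot element 24/5. New z-row = old z-row − (-22/5)·(row 2/(24/5)).
Updated z-row coefficients: x: 0, y: 0, w: -31/6, v: 3, s1: 0, s2: 11/12, s3: 17/12, s4: 0.
The most negative is -31/6 in column w, so w would enter next.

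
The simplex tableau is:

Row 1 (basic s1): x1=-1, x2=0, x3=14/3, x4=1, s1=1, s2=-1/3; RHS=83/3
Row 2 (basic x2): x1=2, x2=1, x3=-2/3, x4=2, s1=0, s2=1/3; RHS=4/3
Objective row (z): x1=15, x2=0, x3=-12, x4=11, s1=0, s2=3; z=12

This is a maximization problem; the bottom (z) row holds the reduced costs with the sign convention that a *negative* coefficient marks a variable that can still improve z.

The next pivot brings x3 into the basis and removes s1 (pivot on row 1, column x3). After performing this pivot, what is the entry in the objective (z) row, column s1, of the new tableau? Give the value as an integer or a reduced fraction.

18/7

Pivot element is row 1, column x3: 14/3.
Normalize row 1: new (row 1, s1) = 1/(14/3) = 3/14.
z-row ← z-row − (-12)·(new row 1): 0 − (-12)·(3/14) = 18/7.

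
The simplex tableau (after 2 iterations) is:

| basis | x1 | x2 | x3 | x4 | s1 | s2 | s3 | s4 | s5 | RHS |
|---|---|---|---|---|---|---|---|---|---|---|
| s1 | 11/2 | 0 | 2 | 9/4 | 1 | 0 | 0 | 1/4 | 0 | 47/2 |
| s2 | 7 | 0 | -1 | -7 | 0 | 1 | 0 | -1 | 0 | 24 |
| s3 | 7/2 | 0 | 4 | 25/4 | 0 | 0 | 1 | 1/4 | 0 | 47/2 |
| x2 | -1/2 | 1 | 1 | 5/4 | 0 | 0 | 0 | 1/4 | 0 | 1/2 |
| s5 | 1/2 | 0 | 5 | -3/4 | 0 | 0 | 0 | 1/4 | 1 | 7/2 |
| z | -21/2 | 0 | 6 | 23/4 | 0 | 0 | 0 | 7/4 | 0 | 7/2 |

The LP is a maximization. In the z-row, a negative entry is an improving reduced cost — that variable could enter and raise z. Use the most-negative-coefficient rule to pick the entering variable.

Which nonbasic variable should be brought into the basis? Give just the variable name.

Objective-row coefficients: x1: -21/2, x2: 0, x3: 6, x4: 23/4, s1: 0, s2: 0, s3: 0, s4: 7/4, s5: 0.
The most negative is -21/2 in column x1, so x1 enters.

x1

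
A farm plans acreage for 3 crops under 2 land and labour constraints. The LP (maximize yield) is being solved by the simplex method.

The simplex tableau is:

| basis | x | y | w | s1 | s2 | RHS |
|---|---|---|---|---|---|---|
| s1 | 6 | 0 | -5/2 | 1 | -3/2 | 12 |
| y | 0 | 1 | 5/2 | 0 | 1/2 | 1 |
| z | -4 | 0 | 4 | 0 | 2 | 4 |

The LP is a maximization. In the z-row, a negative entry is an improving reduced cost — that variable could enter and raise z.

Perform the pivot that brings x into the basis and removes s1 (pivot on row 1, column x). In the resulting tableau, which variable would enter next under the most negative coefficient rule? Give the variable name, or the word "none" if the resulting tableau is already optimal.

none

Pivot element 6. New z-row = old z-row − (-4)·(row 1/6).
Updated z-row coefficients: x: 0, y: 0, w: 7/3, s1: 2/3, s2: 1.
No coefficient is strictly negative; the tableau after this pivot is optimal.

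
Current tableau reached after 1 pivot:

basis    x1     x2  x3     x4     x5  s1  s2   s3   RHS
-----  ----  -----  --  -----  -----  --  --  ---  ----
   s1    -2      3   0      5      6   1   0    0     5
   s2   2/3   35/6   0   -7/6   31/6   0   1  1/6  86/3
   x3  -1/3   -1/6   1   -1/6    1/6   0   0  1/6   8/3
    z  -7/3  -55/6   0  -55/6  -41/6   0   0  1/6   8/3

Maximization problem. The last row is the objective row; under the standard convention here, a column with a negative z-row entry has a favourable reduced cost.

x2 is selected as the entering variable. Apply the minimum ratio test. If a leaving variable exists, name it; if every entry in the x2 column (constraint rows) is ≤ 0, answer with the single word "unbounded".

s1

Ratios: row 1 (s1): 5/3 = 5/3; row 2 (s2): (86/3)/(35/6) = 172/35; row 3 (x3): entry -1/6 ≤ 0, skip.
Minimum ratio is in the s1 row, so s1 leaves.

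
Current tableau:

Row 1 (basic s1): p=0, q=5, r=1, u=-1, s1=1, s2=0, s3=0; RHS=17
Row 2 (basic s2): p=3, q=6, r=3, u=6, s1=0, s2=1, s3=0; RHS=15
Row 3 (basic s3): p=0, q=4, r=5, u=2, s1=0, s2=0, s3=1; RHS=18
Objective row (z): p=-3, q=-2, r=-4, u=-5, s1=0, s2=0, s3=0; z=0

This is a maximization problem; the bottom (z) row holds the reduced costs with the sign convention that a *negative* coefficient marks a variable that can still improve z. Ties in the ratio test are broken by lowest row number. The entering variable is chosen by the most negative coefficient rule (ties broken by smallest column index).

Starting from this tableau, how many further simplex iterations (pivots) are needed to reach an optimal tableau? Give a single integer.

3

pivot: u in, s2 out → z = 25/2
pivot: r in, s3 out → z = 139/8
pivot: p in, u out → z = 93/5
No improving column remains; optimal.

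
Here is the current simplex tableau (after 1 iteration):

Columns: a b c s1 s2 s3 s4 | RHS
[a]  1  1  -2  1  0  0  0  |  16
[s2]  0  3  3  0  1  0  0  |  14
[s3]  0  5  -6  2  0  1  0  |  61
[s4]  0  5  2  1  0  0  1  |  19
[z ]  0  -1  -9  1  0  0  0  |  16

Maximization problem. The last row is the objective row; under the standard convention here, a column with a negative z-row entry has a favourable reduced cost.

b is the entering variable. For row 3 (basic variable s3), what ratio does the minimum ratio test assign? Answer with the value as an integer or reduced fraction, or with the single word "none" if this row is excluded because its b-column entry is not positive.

61/5

Ratio = RHS / (b entry) = 61 / 5 = 61/5.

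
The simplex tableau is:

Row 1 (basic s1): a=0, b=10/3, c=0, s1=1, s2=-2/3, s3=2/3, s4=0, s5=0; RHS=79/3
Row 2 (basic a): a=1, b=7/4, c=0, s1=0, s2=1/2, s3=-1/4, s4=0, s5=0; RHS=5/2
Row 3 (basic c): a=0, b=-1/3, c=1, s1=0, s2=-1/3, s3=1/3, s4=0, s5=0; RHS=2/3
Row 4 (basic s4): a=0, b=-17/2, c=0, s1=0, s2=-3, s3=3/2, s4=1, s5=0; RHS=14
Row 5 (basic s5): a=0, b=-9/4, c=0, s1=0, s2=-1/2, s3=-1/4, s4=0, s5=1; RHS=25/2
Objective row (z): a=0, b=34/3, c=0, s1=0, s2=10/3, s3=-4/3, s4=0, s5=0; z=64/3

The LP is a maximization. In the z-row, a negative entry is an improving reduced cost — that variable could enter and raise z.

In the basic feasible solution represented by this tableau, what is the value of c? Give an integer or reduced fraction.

2/3

c is basic (row 3); its value is the RHS of that row: 2/3.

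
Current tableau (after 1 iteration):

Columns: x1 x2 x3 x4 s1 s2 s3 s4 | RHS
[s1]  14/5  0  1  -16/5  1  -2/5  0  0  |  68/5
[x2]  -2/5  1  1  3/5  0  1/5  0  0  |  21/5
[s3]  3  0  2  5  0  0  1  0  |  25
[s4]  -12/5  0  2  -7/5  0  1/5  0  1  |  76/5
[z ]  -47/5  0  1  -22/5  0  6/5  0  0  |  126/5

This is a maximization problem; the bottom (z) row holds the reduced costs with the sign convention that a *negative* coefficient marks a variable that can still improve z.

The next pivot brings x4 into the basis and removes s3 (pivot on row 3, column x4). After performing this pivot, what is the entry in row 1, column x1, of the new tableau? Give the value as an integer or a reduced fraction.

118/25

Pivot element is row 3, column x4: 5.
Normalize row 3: new (row 3, x1) = 3/5 = 3/5.
row 1 ← row 1 − (-16/5)·(new row 3): 14/5 − (-16/5)·(3/5) = 118/25.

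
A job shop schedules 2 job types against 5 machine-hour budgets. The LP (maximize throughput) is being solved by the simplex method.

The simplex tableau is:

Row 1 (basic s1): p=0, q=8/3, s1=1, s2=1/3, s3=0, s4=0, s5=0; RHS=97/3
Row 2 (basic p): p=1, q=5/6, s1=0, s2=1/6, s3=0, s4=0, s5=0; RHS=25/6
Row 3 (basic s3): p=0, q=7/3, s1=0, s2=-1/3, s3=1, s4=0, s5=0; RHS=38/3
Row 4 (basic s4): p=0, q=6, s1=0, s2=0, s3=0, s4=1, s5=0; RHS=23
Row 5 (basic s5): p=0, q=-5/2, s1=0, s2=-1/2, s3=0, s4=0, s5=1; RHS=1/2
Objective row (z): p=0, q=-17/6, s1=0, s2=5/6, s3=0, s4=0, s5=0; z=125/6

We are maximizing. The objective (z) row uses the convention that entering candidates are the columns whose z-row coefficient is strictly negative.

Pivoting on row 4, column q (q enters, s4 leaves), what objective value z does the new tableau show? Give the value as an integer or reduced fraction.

Minimum ratio for q: 23/6 = 23/6.
z changes by −(z-row coeff of q)·ratio = −(-17/6)·(23/6) = 391/36.
New z = 125/6 + (391/36) = 1141/36.

1141/36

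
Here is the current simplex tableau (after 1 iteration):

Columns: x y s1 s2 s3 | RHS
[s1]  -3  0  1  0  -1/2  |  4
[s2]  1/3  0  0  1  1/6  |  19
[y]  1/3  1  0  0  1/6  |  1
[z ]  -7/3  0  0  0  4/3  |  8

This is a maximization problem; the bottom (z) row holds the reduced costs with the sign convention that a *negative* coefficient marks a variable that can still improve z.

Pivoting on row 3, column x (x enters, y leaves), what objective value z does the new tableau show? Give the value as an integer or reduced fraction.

15

Minimum ratio for x: 1/(1/3) = 3.
z changes by −(z-row coeff of x)·ratio = −(-7/3)·3 = 7.
New z = 8 + 7 = 15.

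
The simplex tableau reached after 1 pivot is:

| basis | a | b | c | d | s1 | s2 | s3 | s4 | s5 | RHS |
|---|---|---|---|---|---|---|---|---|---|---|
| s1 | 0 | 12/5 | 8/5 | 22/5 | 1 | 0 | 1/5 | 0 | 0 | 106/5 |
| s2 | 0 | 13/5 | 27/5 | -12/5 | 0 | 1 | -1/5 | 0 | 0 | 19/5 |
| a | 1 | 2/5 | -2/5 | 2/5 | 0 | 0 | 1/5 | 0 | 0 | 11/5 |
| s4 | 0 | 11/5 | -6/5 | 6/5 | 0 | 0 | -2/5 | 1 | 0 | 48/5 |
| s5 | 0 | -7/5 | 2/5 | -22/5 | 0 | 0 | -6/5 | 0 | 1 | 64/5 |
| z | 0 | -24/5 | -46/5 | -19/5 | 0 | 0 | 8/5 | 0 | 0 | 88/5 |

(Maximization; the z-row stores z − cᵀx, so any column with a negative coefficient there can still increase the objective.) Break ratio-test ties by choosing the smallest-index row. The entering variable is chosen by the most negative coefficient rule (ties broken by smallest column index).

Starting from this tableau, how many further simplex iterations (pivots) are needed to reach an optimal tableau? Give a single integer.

2

pivot: c in, s2 out → z = 650/27
pivot: d in, s1 out → z = 3799/69
No improving column remains; optimal.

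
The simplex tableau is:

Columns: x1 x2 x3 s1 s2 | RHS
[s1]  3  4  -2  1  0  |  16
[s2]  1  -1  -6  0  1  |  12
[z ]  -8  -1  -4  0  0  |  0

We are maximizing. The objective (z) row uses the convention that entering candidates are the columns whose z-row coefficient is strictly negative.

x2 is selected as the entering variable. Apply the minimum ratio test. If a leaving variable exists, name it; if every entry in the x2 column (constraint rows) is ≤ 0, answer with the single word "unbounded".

s1

Ratios: row 1 (s1): 16/4 = 4; row 2 (s2): entry -1 ≤ 0, skip.
Minimum ratio is in the s1 row, so s1 leaves.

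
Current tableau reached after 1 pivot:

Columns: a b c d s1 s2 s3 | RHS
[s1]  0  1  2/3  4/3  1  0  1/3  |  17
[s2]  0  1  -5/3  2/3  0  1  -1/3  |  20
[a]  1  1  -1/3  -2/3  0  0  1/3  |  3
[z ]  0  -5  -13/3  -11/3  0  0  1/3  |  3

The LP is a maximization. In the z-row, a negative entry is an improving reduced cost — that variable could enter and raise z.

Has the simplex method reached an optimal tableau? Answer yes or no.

Column b has objective-row coefficient -5, which is negative; an improving pivot exists, so not yet optimal.

no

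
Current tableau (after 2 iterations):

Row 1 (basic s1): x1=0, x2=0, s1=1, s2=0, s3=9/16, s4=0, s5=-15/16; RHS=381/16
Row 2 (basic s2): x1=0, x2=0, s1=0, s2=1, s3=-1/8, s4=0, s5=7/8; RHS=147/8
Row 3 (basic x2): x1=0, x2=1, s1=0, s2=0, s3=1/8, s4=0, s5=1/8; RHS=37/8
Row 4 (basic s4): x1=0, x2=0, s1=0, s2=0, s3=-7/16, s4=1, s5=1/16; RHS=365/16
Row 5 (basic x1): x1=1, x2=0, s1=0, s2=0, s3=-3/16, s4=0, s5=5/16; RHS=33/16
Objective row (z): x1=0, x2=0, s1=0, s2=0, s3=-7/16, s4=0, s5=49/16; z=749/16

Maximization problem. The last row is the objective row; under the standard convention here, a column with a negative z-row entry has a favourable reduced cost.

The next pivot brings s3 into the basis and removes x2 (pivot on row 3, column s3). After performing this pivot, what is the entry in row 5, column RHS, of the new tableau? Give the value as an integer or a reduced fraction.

9

Pivot element is row 3, column s3: 1/8.
Normalize row 3: new (row 3, RHS) = (37/8)/(1/8) = 37.
row 5 ← row 5 − (-3/16)·(new row 3): 33/16 − (-3/16)·37 = 9.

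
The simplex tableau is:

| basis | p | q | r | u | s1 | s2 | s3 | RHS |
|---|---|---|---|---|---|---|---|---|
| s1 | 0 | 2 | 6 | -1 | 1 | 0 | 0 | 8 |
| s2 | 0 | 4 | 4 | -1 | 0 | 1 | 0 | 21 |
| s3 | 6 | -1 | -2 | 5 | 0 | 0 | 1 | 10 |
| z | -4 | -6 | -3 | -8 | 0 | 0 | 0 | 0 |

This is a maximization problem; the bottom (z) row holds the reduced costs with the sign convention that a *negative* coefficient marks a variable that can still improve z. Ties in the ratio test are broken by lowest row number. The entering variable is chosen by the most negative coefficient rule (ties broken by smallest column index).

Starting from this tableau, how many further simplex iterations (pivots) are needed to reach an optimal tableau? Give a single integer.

pivot: u in, s3 out → z = 16
pivot: q in, s1 out → z = 524/9
No improving column remains; optimal.

2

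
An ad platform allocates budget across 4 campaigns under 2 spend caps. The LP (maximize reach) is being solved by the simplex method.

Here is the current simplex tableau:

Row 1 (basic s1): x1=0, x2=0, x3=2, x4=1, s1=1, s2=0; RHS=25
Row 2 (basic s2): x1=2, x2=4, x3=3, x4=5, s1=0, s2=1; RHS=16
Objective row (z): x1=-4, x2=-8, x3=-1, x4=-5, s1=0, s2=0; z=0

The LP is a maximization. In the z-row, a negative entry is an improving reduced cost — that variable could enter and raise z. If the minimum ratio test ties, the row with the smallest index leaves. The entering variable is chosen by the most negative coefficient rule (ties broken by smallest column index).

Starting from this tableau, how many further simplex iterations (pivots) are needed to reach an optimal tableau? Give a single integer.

1

pivot: x2 in, s2 out → z = 32
No improving column remains; optimal.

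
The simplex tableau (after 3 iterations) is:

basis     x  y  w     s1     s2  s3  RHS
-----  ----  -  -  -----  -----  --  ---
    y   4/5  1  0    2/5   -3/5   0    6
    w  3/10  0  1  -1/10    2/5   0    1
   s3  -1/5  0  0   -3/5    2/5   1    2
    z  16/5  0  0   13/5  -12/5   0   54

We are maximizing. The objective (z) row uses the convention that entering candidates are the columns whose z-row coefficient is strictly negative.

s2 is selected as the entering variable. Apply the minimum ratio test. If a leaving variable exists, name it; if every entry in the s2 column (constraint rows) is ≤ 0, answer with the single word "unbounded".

w

Ratios: row 1 (y): entry -3/5 ≤ 0, skip; row 2 (w): 1/(2/5) = 5/2; row 3 (s3): 2/(2/5) = 5.
Minimum ratio is in the w row, so w leaves.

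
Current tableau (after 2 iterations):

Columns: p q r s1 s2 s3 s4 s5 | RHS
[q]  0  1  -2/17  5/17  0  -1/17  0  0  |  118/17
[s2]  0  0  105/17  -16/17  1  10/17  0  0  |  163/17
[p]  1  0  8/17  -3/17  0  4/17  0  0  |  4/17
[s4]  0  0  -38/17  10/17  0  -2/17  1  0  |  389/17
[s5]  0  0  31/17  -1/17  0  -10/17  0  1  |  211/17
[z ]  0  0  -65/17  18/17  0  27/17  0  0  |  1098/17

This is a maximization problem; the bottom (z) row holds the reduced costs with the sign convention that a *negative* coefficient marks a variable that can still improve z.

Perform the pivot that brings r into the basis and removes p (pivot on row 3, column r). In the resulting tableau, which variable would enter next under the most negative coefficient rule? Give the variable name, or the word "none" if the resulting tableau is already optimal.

Pivot element 8/17. New z-row = old z-row − (-65/17)·(row 3/(8/17)).
Updated z-row coefficients: p: 65/8, q: 0, r: 0, s1: -3/8, s2: 0, s3: 7/2, s4: 0, s5: 0.
The most negative is -3/8 in column s1, so s1 would enter next.

s1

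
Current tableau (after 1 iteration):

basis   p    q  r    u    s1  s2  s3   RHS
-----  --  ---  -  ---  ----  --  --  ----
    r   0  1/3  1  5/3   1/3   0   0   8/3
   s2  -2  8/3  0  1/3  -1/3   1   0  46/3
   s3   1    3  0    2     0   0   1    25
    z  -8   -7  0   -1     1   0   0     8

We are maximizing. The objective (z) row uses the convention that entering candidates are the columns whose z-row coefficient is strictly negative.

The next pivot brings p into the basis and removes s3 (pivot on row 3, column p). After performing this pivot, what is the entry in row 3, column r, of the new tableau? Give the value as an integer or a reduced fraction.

0

Pivot element is row 3, column p: 1.
Normalize row 3: new (row 3, r) = 0/1 = 0.
Row 3 is the pivot row, so the entry is 0.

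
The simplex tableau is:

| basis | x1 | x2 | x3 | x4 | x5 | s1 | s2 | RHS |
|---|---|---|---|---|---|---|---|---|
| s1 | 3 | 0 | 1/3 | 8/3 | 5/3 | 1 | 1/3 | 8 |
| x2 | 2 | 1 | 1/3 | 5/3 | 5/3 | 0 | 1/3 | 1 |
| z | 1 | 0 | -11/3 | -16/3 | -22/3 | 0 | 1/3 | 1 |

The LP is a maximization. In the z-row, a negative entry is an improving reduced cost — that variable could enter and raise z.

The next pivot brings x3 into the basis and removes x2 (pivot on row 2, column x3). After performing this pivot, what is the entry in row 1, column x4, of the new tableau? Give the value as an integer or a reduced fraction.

1

Pivot element is row 2, column x3: 1/3.
Normalize row 2: new (row 2, x4) = (5/3)/(1/3) = 5.
row 1 ← row 1 − (1/3)·(new row 2): 8/3 − (1/3)·5 = 1.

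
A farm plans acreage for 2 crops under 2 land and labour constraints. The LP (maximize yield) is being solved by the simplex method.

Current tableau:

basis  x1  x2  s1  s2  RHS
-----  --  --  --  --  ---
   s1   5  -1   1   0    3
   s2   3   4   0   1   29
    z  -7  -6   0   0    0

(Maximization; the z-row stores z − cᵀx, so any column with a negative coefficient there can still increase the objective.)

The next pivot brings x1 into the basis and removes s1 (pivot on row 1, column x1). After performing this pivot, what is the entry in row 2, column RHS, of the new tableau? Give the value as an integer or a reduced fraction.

Pivot element is row 1, column x1: 5.
Normalize row 1: new (row 1, RHS) = 3/5 = 3/5.
row 2 ← row 2 − 3·(new row 1): 29 − 3·(3/5) = 136/5.

136/5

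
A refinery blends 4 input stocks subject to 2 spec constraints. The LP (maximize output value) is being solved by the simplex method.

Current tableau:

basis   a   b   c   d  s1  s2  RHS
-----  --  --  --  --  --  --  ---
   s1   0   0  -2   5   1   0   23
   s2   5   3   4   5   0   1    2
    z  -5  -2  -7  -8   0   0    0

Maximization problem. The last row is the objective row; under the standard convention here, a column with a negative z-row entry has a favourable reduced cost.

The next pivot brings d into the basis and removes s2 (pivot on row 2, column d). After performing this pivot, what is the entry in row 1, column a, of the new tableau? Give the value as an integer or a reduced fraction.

Pivot element is row 2, column d: 5.
Normalize row 2: new (row 2, a) = 5/5 = 1.
row 1 ← row 1 − 5·(new row 2): 0 − 5·1 = -5.

-5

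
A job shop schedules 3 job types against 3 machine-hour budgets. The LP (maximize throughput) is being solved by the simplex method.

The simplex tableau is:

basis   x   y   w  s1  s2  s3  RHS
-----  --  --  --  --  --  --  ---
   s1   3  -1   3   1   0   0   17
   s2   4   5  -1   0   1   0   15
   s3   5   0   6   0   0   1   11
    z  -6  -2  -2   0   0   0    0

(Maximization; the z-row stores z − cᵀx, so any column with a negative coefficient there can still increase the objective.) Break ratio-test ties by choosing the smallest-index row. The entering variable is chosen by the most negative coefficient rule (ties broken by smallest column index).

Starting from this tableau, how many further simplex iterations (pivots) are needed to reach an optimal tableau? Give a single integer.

2

pivot: x in, s3 out → z = 66/5
pivot: y in, s2 out → z = 392/25
No improving column remains; optimal.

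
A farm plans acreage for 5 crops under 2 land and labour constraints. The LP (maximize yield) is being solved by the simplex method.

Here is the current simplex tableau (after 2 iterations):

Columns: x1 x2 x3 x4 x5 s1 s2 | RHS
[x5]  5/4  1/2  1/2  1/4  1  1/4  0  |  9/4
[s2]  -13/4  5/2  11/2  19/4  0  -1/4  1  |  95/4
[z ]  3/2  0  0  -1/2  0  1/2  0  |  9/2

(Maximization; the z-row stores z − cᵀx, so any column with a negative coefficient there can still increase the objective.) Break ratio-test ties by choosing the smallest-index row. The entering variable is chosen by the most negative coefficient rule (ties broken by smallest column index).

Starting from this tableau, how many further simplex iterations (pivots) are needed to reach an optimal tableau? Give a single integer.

1

pivot: x4 in, s2 out → z = 7
No improving column remains; optimal.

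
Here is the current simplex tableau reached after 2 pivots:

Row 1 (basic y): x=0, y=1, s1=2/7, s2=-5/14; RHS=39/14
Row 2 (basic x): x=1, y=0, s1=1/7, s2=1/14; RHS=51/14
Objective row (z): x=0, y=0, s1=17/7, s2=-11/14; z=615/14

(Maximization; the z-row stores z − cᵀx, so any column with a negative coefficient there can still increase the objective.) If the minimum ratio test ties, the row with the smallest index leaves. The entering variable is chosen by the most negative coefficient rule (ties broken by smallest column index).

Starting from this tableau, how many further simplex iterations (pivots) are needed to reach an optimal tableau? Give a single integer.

pivot: s2 in, x out → z = 84
No improving column remains; optimal.

1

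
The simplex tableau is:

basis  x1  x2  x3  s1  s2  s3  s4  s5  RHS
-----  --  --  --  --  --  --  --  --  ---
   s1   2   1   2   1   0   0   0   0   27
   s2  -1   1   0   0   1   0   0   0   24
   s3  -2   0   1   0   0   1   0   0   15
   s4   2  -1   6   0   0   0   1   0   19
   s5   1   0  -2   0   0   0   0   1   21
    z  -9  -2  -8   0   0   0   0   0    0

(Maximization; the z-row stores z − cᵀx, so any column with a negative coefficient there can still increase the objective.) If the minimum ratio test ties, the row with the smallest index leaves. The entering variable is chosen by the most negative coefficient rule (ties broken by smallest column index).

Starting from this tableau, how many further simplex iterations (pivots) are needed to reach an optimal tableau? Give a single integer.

2

pivot: x1 in, s4 out → z = 171/2
pivot: x2 in, s1 out → z = 223/2
No improving column remains; optimal.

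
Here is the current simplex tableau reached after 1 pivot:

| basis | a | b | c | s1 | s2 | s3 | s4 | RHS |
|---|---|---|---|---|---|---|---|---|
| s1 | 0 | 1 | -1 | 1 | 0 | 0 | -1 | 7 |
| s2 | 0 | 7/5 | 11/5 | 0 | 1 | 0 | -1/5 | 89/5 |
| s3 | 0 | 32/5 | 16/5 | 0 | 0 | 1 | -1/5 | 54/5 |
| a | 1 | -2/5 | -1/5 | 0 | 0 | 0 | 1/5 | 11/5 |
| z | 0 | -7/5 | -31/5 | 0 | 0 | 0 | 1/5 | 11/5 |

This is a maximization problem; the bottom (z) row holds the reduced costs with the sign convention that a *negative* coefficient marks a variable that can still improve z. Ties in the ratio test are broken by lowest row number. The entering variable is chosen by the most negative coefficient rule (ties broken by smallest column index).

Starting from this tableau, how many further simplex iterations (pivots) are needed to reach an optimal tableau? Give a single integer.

2

pivot: c in, s3 out → z = 185/8
pivot: s4 in, a out → z = 26
No improving column remains; optimal.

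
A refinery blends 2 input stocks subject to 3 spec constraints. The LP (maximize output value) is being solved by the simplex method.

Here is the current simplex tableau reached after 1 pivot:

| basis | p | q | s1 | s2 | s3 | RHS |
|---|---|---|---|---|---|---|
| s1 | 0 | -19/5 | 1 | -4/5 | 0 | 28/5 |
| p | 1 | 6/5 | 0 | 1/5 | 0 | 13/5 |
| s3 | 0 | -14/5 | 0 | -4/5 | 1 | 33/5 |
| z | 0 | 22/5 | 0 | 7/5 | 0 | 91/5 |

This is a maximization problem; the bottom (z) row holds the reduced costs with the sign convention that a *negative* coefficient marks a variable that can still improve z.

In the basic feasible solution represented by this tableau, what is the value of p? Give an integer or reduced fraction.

p is basic (row 2); its value is the RHS of that row: 13/5.

13/5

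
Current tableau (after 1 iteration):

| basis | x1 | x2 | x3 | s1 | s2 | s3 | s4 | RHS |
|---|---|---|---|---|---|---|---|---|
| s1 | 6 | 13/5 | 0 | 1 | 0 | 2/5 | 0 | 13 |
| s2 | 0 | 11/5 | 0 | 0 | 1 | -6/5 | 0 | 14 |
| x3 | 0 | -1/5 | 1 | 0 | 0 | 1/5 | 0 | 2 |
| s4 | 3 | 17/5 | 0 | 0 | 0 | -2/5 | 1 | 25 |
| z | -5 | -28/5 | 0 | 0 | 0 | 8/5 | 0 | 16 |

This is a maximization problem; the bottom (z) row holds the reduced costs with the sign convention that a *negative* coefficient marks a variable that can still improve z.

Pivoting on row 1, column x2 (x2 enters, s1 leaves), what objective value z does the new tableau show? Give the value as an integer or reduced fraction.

Minimum ratio for x2: 13/(13/5) = 5.
z changes by −(z-row coeff of x2)·ratio = −(-28/5)·5 = 28.
New z = 16 + 28 = 44.

44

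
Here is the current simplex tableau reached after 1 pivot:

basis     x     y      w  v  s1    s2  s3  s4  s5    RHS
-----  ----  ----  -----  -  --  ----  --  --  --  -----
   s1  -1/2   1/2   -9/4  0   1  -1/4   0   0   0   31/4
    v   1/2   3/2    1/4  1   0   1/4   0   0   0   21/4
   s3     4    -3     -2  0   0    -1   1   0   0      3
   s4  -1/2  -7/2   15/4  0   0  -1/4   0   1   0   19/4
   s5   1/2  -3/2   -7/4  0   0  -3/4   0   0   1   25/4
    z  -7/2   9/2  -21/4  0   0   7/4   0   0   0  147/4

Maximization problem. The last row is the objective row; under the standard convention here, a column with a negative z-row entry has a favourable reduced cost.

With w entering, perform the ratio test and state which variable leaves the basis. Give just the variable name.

s4

Ratios: row 1 (s1): entry -9/4 ≤ 0, skip; row 2 (v): (21/4)/(1/4) = 21; row 3 (s3): entry -2 ≤ 0, skip; row 4 (s4): (19/4)/(15/4) = 19/15; row 5 (s5): entry -7/4 ≤ 0, skip.
Minimum ratio 19/15 is in the s4 row, so s4 leaves.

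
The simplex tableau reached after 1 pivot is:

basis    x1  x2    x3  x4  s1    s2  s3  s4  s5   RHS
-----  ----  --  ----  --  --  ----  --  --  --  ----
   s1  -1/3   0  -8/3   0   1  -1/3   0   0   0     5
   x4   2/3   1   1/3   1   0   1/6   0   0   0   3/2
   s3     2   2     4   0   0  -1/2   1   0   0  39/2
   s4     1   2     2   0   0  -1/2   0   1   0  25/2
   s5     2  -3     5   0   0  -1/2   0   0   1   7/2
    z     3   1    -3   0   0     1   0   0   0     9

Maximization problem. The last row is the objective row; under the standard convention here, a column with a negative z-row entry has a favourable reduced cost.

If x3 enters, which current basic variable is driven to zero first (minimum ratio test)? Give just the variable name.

Ratios: row 1 (s1): entry -8/3 ≤ 0, skip; row 2 (x4): (3/2)/(1/3) = 9/2; row 3 (s3): (39/2)/4 = 39/8; row 4 (s4): (25/2)/2 = 25/4; row 5 (s5): (7/2)/5 = 7/10.
Minimum ratio 7/10 is in the s5 row, so s5 leaves.

s5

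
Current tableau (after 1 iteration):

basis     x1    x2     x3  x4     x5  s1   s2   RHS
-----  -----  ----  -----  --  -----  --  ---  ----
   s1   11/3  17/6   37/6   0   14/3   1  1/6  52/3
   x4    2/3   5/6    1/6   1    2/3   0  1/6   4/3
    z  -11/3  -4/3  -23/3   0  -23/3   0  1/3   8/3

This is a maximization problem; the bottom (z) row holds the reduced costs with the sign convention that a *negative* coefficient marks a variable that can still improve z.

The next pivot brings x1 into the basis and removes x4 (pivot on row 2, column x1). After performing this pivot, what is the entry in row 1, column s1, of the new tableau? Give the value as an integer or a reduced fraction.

Pivot element is row 2, column x1: 2/3.
Normalize row 2: new (row 2, s1) = 0/(2/3) = 0.
row 1 ← row 1 − (11/3)·(new row 2): 1 − (11/3)·0 = 1.

1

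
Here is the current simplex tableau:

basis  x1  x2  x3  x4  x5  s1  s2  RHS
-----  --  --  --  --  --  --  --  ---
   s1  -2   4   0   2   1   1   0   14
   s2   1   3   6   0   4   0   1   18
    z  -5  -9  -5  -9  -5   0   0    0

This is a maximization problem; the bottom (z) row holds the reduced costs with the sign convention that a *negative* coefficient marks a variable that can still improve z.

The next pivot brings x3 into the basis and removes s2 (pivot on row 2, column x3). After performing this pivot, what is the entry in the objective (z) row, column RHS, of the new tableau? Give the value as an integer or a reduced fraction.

15

Pivot element is row 2, column x3: 6.
Normalize row 2: new (row 2, RHS) = 18/6 = 3.
z-row ← z-row − (-5)·(new row 2): 0 − (-5)·3 = 15.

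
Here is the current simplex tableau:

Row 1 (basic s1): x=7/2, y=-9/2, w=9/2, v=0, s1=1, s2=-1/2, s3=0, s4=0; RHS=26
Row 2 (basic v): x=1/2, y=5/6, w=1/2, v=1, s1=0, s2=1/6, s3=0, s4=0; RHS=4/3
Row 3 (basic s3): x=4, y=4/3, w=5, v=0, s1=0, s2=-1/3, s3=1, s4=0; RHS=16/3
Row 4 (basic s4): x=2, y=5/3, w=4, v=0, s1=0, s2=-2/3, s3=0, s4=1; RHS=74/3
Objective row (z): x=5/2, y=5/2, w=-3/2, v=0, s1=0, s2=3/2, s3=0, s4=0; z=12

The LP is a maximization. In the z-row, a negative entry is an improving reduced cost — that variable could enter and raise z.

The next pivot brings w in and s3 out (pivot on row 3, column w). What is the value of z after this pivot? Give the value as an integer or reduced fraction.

Minimum ratio for w: (16/3)/5 = 16/15.
z changes by −(z-row coeff of w)·ratio = −(-3/2)·(16/15) = 8/5.
New z = 12 + (8/5) = 68/5.

68/5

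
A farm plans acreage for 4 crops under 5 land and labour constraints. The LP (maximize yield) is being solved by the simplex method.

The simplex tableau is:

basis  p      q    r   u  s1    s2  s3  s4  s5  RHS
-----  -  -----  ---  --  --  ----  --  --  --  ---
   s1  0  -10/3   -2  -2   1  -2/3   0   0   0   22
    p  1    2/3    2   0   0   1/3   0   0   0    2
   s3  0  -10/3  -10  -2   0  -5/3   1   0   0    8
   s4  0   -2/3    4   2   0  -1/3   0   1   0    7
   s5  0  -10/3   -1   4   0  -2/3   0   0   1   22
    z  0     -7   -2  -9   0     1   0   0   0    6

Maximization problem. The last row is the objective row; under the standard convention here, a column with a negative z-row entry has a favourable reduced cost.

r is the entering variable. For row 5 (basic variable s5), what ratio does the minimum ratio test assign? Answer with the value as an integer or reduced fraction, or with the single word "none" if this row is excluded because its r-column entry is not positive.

none

The r entry in row 5 is -1 ≤ 0, so this row gives no ratio.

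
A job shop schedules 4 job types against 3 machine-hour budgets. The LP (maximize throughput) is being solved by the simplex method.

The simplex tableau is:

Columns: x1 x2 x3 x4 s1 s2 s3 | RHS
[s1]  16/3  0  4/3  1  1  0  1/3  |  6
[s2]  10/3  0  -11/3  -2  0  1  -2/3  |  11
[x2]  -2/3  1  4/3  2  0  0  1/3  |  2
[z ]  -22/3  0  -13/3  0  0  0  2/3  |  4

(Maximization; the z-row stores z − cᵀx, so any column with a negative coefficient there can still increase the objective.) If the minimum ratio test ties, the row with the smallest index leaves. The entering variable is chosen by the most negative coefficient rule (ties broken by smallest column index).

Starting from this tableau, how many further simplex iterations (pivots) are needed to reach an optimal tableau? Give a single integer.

pivot: x1 in, s1 out → z = 49/4
pivot: x3 in, x2 out → z = 101/6
No improving column remains; optimal.

2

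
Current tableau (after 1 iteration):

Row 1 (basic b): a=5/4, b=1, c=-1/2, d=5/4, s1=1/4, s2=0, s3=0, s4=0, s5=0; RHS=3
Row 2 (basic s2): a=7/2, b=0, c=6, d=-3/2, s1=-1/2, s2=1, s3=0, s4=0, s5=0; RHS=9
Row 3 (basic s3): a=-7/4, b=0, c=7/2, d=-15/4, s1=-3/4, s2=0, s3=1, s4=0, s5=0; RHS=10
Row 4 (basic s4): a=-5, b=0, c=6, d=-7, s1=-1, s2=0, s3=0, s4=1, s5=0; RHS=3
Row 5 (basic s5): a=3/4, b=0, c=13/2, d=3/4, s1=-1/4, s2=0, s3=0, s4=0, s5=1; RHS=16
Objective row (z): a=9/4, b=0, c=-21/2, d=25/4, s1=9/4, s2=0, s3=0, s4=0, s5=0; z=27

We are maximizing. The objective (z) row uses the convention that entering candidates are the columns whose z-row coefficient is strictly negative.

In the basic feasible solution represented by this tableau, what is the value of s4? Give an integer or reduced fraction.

3

s4 is basic (row 4); its value is the RHS of that row: 3.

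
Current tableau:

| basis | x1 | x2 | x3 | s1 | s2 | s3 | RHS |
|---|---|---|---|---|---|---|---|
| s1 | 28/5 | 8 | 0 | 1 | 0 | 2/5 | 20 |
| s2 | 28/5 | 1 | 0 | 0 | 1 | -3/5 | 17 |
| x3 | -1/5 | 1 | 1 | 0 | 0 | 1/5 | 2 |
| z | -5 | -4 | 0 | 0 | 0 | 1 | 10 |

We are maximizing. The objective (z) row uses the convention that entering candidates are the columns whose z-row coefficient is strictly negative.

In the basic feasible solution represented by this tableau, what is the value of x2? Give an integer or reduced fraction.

x2 is nonbasic (not in the basis column), so its value in the current BFS is 0.

0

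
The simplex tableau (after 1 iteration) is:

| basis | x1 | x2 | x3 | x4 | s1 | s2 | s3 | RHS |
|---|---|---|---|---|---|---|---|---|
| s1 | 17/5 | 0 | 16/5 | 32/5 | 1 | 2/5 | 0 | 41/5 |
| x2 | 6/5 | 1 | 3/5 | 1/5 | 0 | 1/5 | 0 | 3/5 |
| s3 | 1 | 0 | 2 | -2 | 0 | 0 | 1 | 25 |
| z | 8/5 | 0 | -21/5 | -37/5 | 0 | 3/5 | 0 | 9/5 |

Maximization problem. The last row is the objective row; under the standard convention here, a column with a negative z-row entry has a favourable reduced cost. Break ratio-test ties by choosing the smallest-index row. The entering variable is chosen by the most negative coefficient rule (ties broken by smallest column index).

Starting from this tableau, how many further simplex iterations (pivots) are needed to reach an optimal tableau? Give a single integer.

pivot: x4 in, s1 out → z = 361/32
pivot: x3 in, x2 out → z = 93/8
No improving column remains; optimal.

2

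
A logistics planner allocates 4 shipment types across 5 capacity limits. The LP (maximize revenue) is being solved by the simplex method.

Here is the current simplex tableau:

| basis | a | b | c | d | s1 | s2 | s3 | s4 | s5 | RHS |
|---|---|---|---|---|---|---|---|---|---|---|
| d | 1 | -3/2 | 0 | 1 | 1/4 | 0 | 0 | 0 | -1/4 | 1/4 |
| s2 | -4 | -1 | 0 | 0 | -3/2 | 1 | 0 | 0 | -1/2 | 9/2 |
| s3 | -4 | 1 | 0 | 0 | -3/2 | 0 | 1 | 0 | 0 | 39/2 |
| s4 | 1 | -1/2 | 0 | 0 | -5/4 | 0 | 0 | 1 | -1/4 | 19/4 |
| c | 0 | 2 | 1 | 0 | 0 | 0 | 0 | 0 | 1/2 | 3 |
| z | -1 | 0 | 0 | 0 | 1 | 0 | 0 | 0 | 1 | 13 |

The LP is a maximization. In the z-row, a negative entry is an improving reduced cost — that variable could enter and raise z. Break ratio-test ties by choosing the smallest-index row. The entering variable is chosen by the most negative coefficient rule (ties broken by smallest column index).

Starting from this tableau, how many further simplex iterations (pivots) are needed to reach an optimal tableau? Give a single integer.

pivot: a in, d out → z = 53/4
pivot: b in, c out → z = 31/2
No improving column remains; optimal.

2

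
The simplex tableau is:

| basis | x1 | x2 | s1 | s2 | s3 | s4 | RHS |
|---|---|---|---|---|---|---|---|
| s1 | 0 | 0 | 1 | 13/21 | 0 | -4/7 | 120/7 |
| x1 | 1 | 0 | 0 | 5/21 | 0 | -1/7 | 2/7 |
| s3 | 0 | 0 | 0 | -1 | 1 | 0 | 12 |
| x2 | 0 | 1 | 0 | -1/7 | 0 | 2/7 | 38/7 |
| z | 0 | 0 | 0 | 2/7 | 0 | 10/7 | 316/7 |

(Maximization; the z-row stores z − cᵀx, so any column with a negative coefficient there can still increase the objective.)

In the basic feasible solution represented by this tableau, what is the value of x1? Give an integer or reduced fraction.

2/7

x1 is basic (row 2); its value is the RHS of that row: 2/7.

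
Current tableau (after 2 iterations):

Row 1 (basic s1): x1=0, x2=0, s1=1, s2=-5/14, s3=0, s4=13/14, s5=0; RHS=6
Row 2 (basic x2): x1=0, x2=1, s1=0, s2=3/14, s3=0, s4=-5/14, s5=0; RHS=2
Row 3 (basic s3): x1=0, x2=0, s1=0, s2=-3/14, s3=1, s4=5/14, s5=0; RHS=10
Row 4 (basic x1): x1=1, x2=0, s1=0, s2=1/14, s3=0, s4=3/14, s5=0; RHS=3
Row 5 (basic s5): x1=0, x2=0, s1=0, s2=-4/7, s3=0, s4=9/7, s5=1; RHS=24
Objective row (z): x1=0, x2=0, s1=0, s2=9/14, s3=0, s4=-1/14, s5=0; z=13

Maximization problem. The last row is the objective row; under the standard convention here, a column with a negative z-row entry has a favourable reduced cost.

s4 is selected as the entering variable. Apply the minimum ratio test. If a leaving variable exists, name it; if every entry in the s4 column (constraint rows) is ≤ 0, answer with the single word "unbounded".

s1

Ratios: row 1 (s1): 6/(13/14) = 84/13; row 2 (x2): entry -5/14 ≤ 0, skip; row 3 (s3): 10/(5/14) = 28; row 4 (x1): 3/(3/14) = 14; row 5 (s5): 24/(9/7) = 56/3.
Minimum ratio is in the s1 row, so s1 leaves.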